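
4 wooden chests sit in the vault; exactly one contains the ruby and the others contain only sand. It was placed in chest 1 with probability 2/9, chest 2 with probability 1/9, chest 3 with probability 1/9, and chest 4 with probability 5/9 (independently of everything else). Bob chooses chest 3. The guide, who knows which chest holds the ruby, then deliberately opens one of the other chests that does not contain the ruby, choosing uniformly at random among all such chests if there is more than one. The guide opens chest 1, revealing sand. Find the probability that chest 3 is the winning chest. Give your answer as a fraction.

1/10

Consider each possible location of the ruby in turn.
If it is in chest 1 (prior 2/9): the guide opened chest 1, so this case is ruled out; weight (2/9)·0 = 0.
If it is in chest 2 (prior 1/9): the guide has 2 equally likely choices, so probability 1/2; weight (1/9)·(1/2) = 1/18.
If it is in chest 3 (prior 1/9): the guide has 3 equally likely choices, so probability 1/3; weight (1/9)·(1/3) = 1/27.
If it is in chest 4 (prior 5/9): the guide has 2 equally likely choices, so probability 1/2; weight (5/9)·(1/2) = 5/18.
The weights sum to 10/27.
So P(the ruby in chest 3 | the guide opened chest 1) = (1/27) / (10/27) = 1/10.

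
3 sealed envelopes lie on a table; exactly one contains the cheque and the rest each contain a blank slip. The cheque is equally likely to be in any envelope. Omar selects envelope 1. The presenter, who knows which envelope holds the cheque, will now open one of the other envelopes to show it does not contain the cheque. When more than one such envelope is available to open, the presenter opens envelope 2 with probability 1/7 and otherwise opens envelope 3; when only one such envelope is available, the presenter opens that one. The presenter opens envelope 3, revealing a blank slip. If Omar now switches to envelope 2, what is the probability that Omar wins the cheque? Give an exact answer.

Consider each possible location of the cheque in turn.
If it is in envelope 1 (prior 1/3): envelope 2 is available but not opened, probability 6/7; weight (1/3)·(6/7) = 2/7.
If it is in envelope 2 (prior 1/3): only envelope 3 is available, probability 1; weight (1/3)·1 = 1/3.
If it is in envelope 3 (prior 1/3): the presenter opened envelope 3, so this case is ruled out; weight (1/3)·0 = 0.
The weights sum to 13/21.
So P(the cheque in envelope 2 | the presenter opened envelope 3) = (1/3) / (13/21) = 7/13.

7/13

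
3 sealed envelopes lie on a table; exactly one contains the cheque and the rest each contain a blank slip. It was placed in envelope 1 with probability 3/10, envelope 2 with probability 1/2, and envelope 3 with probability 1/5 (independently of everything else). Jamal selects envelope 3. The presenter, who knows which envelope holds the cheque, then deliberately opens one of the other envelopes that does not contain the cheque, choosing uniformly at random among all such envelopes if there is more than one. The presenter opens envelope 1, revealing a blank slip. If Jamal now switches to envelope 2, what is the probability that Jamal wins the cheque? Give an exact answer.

Consider each possible location of the cheque in turn.
If it is in envelope 1 (prior 3/10): the presenter opened envelope 1, so this case is ruled out; weight (3/10)·0 = 0.
If it is in envelope 2 (prior 1/2): the presenter has no choice, probability 1; weight (1/2)·1 = 1/2.
If it is in envelope 3 (prior 1/5): the presenter has 2 equally likely choices, so probability 1/2; weight (1/5)·(1/2) = 1/10.
The weights sum to 3/5.
So P(the cheque in envelope 2 | the presenter opened envelope 1) = (1/2) / (3/5) = 5/6.

5/6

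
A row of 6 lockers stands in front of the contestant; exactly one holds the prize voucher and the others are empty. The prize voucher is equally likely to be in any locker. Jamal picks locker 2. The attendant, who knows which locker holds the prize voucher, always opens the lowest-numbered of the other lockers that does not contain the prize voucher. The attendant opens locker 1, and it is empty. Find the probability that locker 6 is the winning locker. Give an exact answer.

1/5

Consider each possible location of the prize voucher in turn.
If it is in locker 1 (prior 1/6): the attendant opened locker 1, so this case is ruled out; weight (1/6)·0 = 0.
If it is in any of lockers 2, 3, 4, 5, and 6 (prior 1/6 each): locker 1 is the lowest-numbered option available, probability 1; weight (1/6)·1 = 1/6 each.
The weights sum to 5/6.
So P(the prize voucher in locker 6 | the attendant opened locker 1) = (1/6) / (5/6) = 1/5.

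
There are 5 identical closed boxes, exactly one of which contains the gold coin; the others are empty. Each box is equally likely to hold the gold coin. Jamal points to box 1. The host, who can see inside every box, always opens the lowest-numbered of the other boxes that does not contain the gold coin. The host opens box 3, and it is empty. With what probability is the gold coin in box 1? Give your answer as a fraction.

0

Consider each possible location of the gold coin in turn.
If it is in any of boxes 1, 4, and 5 (prior 1/5 each): the host would have opened box 2 instead, probability 0; weight (1/5)·0 = 0 each.
If it is in box 2 (prior 1/5): box 3 is the lowest-numbered option available, probability 1; weight (1/5)·1 = 1/5.
If it is in box 3 (prior 1/5): the host opened box 3, so this case is ruled out; weight (1/5)·0 = 0.
The weights sum to 1/5.
So P(the gold coin in box 1 | the host opened box 3) = 0 / (1/5) = 0.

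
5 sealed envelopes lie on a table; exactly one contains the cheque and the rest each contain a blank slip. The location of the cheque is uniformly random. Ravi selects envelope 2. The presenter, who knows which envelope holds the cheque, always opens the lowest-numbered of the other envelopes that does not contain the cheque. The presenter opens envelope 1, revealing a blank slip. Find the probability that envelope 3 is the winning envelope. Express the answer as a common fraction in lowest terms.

1/4

Condition on the true location of the cheque.
If it is in envelope 1 (prior 1/5): the presenter opened envelope 1, so this case is ruled out; weight (1/5)·0 = 0.
If it is in any of envelopes 2, 3, 4, and 5 (prior 1/5 each): envelope 1 is the lowest-numbered option available, probability 1; weight (1/5)·1 = 1/5 each.
The weights sum to 4/5.
So P(the cheque in envelope 3 | the presenter opened envelope 1) = (1/5) / (4/5) = 1/4.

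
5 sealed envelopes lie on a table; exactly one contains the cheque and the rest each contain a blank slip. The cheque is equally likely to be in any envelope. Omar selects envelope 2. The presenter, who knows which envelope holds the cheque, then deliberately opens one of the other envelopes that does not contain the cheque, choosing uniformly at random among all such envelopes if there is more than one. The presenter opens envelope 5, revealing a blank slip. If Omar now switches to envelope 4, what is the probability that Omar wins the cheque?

4/15

Apply Bayes' rule, conditioning on where the cheque actually is.
If it is in any of envelopes 1, 3, and 4 (prior 1/5 each): the presenter has 3 equally likely choices, so probability 1/3; weight (1/5)·(1/3) = 1/15 each.
If it is in envelope 2 (prior 1/5): the presenter has 4 equally likely choices, so probability 1/4; weight (1/5)·(1/4) = 1/20.
If it is in envelope 5 (prior 1/5): the presenter opened envelope 5, so this case is ruled out; weight (1/5)·0 = 0.
The weights sum to 1/4.
So P(the cheque in envelope 4 | the presenter opened envelope 5) = (1/15) / (1/4) = 4/15.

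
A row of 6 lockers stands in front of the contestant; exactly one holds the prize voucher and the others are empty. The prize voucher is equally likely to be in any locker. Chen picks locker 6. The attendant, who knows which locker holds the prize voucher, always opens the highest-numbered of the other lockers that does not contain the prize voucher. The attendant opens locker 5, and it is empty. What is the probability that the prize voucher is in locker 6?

Apply Bayes' rule, conditioning on where the prize voucher actually is.
If it is in any of lockers 1, 2, 3, 4, and 6 (prior 1/6 each): locker 5 is the highest-numbered option available, probability 1; weight (1/6)·1 = 1/6 each.
If it is in locker 5 (prior 1/6): the attendant opened locker 5, so this case is ruled out; weight (1/6)·0 = 0.
The weights sum to 5/6.
So P(the prize voucher in locker 6 | the attendant opened locker 5) = (1/6) / (5/6) = 1/5.

1/5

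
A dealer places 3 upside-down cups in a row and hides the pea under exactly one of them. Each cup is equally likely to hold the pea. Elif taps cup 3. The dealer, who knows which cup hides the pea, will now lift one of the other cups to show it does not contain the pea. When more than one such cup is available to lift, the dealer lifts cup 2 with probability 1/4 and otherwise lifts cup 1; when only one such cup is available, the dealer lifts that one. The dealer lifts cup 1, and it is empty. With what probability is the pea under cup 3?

3/7

Condition on the true location of the pea.
If it is under cup 1 (prior 1/3): the dealer opened cup 1, so this case is ruled out; weight (1/3)·0 = 0.
If it is under cup 2 (prior 1/3): only cup 1 is available, probability 1; weight (1/3)·1 = 1/3.
If it is under cup 3 (prior 1/3): cup 2 is available but not opened, probability 3/4; weight (1/3)·(3/4) = 1/4.
The weights sum to 7/12.
So P(the pea under cup 3 | the dealer opened cup 1) = (1/4) / (7/12) = 3/7.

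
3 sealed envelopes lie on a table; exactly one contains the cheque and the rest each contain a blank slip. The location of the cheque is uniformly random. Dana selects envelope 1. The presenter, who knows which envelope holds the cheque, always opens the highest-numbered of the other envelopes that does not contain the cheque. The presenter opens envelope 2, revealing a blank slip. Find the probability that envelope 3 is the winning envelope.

Apply Bayes' rule, conditioning on where the cheque actually is.
If it is in envelope 1 (prior 1/3): the presenter would have opened envelope 3 instead, probability 0; weight (1/3)·0 = 0.
If it is in envelope 2 (prior 1/3): the presenter opened envelope 2, so this case is ruled out; weight (1/3)·0 = 0.
If it is in envelope 3 (prior 1/3): envelope 2 is the highest-numbered option available, probability 1; weight (1/3)·1 = 1/3.
The weights sum to 1/3.
So P(the cheque in envelope 3 | the presenter opened envelope 2) = (1/3) / (1/3) = 1.

1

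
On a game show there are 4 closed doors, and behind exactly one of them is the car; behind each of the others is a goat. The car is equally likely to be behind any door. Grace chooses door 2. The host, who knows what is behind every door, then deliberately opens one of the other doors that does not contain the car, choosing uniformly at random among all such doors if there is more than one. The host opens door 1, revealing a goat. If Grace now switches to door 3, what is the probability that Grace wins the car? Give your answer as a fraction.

3/8

Apply Bayes' rule, conditioning on where the car actually is.
If it is behind door 1 (prior 1/4): the host opened door 1, so this case is ruled out; weight (1/4)·0 = 0.
If it is behind door 2 (prior 1/4): the host has 3 equally likely choices, so probability 1/3; weight (1/4)·(1/3) = 1/12.
If it is behind either of doors 3 and 4 (prior 1/4 each): the host has 2 equally likely choices, so probability 1/2; weight (1/4)·(1/2) = 1/8 each.
The weights sum to 1/3.
So P(the car behind door 3 | the host opened door 1) = (1/8) / (1/3) = 3/8.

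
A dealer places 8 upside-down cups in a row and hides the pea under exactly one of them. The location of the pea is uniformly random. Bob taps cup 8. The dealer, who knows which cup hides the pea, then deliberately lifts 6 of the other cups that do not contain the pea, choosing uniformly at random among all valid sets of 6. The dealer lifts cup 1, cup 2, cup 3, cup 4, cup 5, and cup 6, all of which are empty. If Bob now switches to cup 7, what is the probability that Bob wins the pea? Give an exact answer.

7/8

Consider each possible location of the pea in turn.
If it is under any of cups 1, 2, 3, 4, 5, and 6 (prior 1/8 each): that cup was opened and seen not to hold the prize — ruled out; weight (1/8)·0 = 0 each.
If it is under cup 7 (prior 1/8): the dealer has no choice, probability 1; weight (1/8)·1 = 1/8.
If it is under cup 8 (prior 1/8): the dealer has 7 equally likely choices, so probability 1/7; weight (1/8)·(1/7) = 1/56.
The weights sum to 1/7.
So P(the pea under cup 7 | the dealer opened cup 1, cup 2, cup 3, cup 4, cup 5, and cup 6) = (1/8) / (1/7) = 7/8.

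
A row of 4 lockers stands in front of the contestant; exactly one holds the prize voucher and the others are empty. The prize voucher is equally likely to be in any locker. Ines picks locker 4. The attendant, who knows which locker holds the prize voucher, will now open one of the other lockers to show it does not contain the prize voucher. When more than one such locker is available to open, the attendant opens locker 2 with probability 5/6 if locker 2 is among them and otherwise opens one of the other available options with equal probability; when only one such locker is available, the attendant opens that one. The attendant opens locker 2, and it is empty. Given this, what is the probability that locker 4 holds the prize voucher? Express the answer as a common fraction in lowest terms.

1/3

Consider each possible location of the prize voucher in turn.
If it is in any of lockers 1, 3, and 4 (prior 1/4 each): locker 2 is available, opened with probability 5/6; weight (1/4)·(5/6) = 5/24 each.
If it is in locker 2 (prior 1/4): the attendant opened locker 2, so this case is ruled out; weight (1/4)·0 = 0.
The weights sum to 5/8.
So P(the prize voucher in locker 4 | the attendant opened locker 2) = (5/24) / (5/8) = 1/3.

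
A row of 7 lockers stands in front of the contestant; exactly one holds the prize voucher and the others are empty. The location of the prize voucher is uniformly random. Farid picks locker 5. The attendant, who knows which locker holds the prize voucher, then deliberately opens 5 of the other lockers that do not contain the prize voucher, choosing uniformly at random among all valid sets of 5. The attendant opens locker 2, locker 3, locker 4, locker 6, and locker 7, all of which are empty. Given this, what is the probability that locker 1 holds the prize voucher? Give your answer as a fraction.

Apply Bayes' rule, conditioning on where the prize voucher actually is.
If it is in locker 1 (prior 1/7): the attendant has no choice, probability 1; weight (1/7)·1 = 1/7.
If it is in any of lockers 2, 3, 4, 6, and 7 (prior 1/7 each): that locker was opened and seen not to hold the prize — ruled out; weight (1/7)·0 = 0 each.
If it is in locker 5 (prior 1/7): the attendant has 6 equally likely choices, so probability 1/6; weight (1/7)·(1/6) = 1/42.
The weights sum to 1/6.
So P(the prize voucher in locker 1 | the attendant opened locker 2, locker 3, locker 4, locker 6, and locker 7) = (1/7) / (1/6) = 6/7.

6/7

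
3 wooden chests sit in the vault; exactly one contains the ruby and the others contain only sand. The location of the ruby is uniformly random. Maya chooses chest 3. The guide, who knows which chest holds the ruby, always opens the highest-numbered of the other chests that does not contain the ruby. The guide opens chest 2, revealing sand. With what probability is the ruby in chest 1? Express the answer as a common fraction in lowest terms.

Condition on the true location of the ruby.
If it is in either of chests 1 and 3 (prior 1/3 each): chest 2 is the highest-numbered option available, probability 1; weight (1/3)·1 = 1/3 each.
If it is in chest 2 (prior 1/3): the guide opened chest 2, so this case is ruled out; weight (1/3)·0 = 0.
The weights sum to 2/3.
So P(the ruby in chest 1 | the guide opened chest 2) = (1/3) / (2/3) = 1/2.

1/2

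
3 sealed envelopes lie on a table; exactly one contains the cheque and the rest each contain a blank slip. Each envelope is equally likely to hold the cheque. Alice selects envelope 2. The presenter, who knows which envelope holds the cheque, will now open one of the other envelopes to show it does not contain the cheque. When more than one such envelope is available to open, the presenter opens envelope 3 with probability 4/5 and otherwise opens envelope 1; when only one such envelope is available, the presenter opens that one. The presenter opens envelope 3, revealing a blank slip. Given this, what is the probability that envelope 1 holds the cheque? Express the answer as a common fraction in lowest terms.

5/9

Apply Bayes' rule, conditioning on where the cheque actually is.
If it is in envelope 1 (prior 1/3): only envelope 3 is available, probability 1; weight (1/3)·1 = 1/3.
If it is in envelope 2 (prior 1/3): envelope 3 is available, opened with probability 4/5; weight (1/3)·(4/5) = 4/15.
If it is in envelope 3 (prior 1/3): the presenter opened envelope 3, so this case is ruled out; weight (1/3)·0 = 0.
The weights sum to 3/5.
So P(the cheque in envelope 1 | the presenter opened envelope 3) = (1/3) / (3/5) = 5/9.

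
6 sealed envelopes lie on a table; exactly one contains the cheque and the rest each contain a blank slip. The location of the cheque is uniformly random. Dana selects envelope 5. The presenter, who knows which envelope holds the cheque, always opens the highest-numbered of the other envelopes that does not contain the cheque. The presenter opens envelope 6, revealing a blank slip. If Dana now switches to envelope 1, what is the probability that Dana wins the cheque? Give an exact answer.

Apply Bayes' rule, conditioning on where the cheque actually is.
If it is in any of envelopes 1, 2, 3, 4, and 5 (prior 1/6 each): envelope 6 is the highest-numbered option available, probability 1; weight (1/6)·1 = 1/6 each.
If it is in envelope 6 (prior 1/6): the presenter opened envelope 6, so this case is ruled out; weight (1/6)·0 = 0.
The weights sum to 5/6.
So P(the cheque in envelope 1 | the presenter opened envelope 6) = (1/6) / (5/6) = 1/5.

1/5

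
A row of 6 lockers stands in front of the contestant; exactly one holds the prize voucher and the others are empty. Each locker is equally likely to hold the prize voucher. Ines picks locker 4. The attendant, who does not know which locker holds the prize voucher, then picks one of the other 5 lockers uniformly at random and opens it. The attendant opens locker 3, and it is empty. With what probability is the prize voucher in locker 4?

Because the attendant chose which locker to open without knowing where the prize voucher is, the choice is independent of the prize location. Learning that locker 3 does not hold the prize voucher simply rules out that one location and leaves the remaining 5 lockers still equally likely by symmetry.
So P(the prize voucher in locker 4) = 1/5.

1/5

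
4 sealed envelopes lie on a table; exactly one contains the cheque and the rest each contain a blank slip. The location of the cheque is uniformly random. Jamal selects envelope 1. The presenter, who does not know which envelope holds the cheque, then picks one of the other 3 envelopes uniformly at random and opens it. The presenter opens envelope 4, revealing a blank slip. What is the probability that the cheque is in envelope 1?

Because the presenter chose which envelope to open without knowing where the cheque is, the choice is independent of the prize location. Learning that envelope 4 does not hold the cheque simply rules out that one location and leaves the remaining 3 envelopes still equally likely by symmetry.
So P(the cheque in envelope 1) = 1/3.

1/3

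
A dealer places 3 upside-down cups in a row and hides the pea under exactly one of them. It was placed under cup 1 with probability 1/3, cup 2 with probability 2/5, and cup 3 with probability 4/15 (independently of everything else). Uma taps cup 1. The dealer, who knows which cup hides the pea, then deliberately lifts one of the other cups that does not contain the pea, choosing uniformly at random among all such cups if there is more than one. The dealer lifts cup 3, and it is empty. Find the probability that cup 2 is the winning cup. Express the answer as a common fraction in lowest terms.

12/17

Consider each possible location of the pea in turn.
If it is under cup 1 (prior 1/3): the dealer has 2 equally likely choices, so probability 1/2; weight (1/3)·(1/2) = 1/6.
If it is under cup 2 (prior 2/5): the dealer has no choice, probability 1; weight (2/5)·1 = 2/5.
If it is under cup 3 (prior 4/15): the dealer opened cup 3, so this case is ruled out; weight (4/15)·0 = 0.
The weights sum to 17/30.
So P(the pea under cup 2 | the dealer opened cup 3) = (2/5) / (17/30) = 12/17.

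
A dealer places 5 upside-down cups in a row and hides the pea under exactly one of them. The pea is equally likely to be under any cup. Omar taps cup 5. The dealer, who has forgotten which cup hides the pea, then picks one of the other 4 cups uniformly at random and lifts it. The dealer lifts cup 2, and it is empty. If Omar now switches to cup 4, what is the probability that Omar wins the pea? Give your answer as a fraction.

1/4

Consider each possible location of the pea in turn.
If it is under any of cups 1, 3, 4, and 5 (prior 1/5 each): the dealer picks cup 2 with probability 1/4 regardless, and it is not the prize; weight (1/5)·(1/4) = 1/20 each.
If it is under cup 2 (prior 1/5): the dealer opened cup 2, so this case is ruled out; weight (1/5)·0 = 0.
The weights sum to 1/5.
So P(the pea under cup 4 | the dealer opened cup 2) = (1/20) / (1/5) = 1/4.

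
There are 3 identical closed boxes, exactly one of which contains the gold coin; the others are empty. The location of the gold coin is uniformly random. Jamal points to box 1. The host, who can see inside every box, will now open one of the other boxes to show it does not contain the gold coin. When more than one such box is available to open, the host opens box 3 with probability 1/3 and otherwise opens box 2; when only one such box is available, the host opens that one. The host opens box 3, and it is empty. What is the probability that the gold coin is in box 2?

3/4

Apply Bayes' rule, conditioning on where the gold coin actually is.
If it is in box 1 (prior 1/3): box 3 is available, opened with probability 1/3; weight (1/3)·(1/3) = 1/9.
If it is in box 2 (prior 1/3): only box 3 is available, probability 1; weight (1/3)·1 = 1/3.
If it is in box 3 (prior 1/3): the host opened box 3, so this case is ruled out; weight (1/3)·0 = 0.
The weights sum to 4/9.
So P(the gold coin in box 2 | the host opened box 3) = (1/3) / (4/9) = 3/4.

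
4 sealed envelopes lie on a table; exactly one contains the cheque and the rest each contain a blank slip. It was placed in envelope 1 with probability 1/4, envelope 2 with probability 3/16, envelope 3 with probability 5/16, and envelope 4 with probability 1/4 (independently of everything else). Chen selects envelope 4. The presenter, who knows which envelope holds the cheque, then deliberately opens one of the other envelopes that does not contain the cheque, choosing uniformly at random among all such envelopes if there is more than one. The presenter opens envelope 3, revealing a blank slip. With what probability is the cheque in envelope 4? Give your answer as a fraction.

Consider each possible location of the cheque in turn.
If it is in envelope 1 (prior 1/4): the presenter has 2 equally likely choices, so probability 1/2; weight (1/4)·(1/2) = 1/8.
If it is in envelope 2 (prior 3/16): the presenter has 2 equally likely choices, so probability 1/2; weight (3/16)·(1/2) = 3/32.
If it is in envelope 3 (prior 5/16): the presenter opened envelope 3, so this case is ruled out; weight (5/16)·0 = 0.
If it is in envelope 4 (prior 1/4): the presenter has 3 equally likely choices, so probability 1/3; weight (1/4)·(1/3) = 1/12.
The weights sum to 29/96.
So P(the cheque in envelope 4 | the presenter opened envelope 3) = (1/12) / (29/96) = 8/29.

8/29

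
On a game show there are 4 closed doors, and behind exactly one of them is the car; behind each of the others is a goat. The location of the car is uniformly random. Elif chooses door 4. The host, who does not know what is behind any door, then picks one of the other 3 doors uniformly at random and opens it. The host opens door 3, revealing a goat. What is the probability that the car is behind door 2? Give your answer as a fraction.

Condition on the true location of the car.
If it is behind any of doors 1, 2, and 4 (prior 1/4 each): the host picks door 3 with probability 1/3 regardless, and it is not the prize; weight (1/4)·(1/3) = 1/12 each.
If it is behind door 3 (prior 1/4): the host opened door 3, so this case is ruled out; weight (1/4)·0 = 0.
The weights sum to 1/4.
So P(the car behind door 2 | the host opened door 3) = (1/12) / (1/4) = 1/3.

1/3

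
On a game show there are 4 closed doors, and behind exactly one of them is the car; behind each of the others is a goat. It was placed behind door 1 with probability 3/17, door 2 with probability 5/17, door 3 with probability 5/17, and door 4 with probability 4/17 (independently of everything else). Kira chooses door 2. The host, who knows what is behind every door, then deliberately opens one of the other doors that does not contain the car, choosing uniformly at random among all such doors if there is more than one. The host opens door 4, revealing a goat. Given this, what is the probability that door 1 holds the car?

Consider each possible location of the car in turn.
If it is behind door 1 (prior 3/17): the host has 2 equally likely choices, so probability 1/2; weight (3/17)·(1/2) = 3/34.
If it is behind door 2 (prior 5/17): the host has 3 equally likely choices, so probability 1/3; weight (5/17)·(1/3) = 5/51.
If it is behind door 3 (prior 5/17): the host has 2 equally likely choices, so probability 1/2; weight (5/17)·(1/2) = 5/34.
If it is behind door 4 (prior 4/17): the host opened door 4, so this case is ruled out; weight (4/17)·0 = 0.
The weights sum to 1/3.
So P(the car behind door 1 | the host opened door 4) = (3/34) / (1/3) = 9/34.

9/34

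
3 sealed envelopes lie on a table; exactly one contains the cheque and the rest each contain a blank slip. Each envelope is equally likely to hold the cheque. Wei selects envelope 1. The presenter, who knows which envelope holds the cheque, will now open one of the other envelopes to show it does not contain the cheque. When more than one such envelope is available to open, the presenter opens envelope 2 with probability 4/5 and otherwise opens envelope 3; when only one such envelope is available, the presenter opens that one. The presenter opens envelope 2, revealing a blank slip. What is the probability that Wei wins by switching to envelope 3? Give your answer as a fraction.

5/9

Apply Bayes' rule, conditioning on where the cheque actually is.
If it is in envelope 1 (prior 1/3): envelope 2 is available, opened with probability 4/5; weight (1/3)·(4/5) = 4/15.
If it is in envelope 2 (prior 1/3): the presenter opened envelope 2, so this case is ruled out; weight (1/3)·0 = 0.
If it is in envelope 3 (prior 1/3): only envelope 2 is available, probability 1; weight (1/3)·1 = 1/3.
The weights sum to 3/5.
So P(the cheque in envelope 3 | the presenter opened envelope 2) = (1/3) / (3/5) = 5/9.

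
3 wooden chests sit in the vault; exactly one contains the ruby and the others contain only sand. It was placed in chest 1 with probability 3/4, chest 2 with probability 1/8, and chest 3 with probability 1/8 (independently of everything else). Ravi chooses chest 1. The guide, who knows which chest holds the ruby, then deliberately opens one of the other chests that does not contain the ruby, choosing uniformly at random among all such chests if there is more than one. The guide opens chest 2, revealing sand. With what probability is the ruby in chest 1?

3/4

Consider each possible location of the ruby in turn.
If it is in chest 1 (prior 3/4): the guide has 2 equally likely choices, so probability 1/2; weight (3/4)·(1/2) = 3/8.
If it is in chest 2 (prior 1/8): the guide opened chest 2, so this case is ruled out; weight (1/8)·0 = 0.
If it is in chest 3 (prior 1/8): the guide has no choice, probability 1; weight (1/8)·1 = 1/8.
The weights sum to 1/2.
So P(the ruby in chest 1 | the guide opened chest 2) = (3/8) / (1/2) = 3/4.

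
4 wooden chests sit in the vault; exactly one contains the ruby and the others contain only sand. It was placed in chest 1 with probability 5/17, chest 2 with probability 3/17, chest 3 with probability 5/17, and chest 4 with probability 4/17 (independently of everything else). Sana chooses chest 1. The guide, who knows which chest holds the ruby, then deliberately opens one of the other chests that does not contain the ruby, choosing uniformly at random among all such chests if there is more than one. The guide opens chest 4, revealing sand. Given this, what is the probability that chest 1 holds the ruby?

Consider each possible location of the ruby in turn.
If it is in chest 1 (prior 5/17): the guide has 3 equally likely choices, so probability 1/3; weight (5/17)·(1/3) = 5/51.
If it is in chest 2 (prior 3/17): the guide has 2 equally likely choices, so probability 1/2; weight (3/17)·(1/2) = 3/34.
If it is in chest 3 (prior 5/17): the guide has 2 equally likely choices, so probability 1/2; weight (5/17)·(1/2) = 5/34.
If it is in chest 4 (prior 4/17): the guide opened chest 4, so this case is ruled out; weight (4/17)·0 = 0.
The weights sum to 1/3.
So P(the ruby in chest 1 | the guide opened chest 4) = (5/51) / (1/3) = 5/17.

5/17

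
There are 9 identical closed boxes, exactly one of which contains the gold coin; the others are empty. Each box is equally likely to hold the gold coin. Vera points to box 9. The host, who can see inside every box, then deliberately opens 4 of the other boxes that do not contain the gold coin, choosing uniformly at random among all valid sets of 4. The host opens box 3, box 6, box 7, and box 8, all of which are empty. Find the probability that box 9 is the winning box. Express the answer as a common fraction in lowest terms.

1/9

Apply Bayes' rule, conditioning on where the gold coin actually is.
If it is in any of boxes 1, 2, 4, and 5 (prior 1/9 each): the host has 35 equally likely choices, so probability 1/35; weight (1/9)·(1/35) = 1/315 each.
If it is in any of boxes 3, 6, 7, and 8 (prior 1/9 each): that box was opened and seen not to hold the prize — ruled out; weight (1/9)·0 = 0 each.
If it is in box 9 (prior 1/9): the host has 70 equally likely choices, so probability 1/70; weight (1/9)·(1/70) = 1/630.
The weights sum to 1/70.
So P(the gold coin in box 9 | the host opened box 3, box 6, box 7, and box 8) = (1/630) / (1/70) = 1/9.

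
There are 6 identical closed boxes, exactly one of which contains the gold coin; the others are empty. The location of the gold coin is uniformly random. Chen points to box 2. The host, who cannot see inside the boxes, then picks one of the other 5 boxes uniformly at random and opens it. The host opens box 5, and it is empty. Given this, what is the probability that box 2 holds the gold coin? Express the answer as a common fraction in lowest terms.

1/5

Apply Bayes' rule, conditioning on where the gold coin actually is.
If it is in any of boxes 1, 2, 3, 4, and 6 (prior 1/6 each): the host picks box 5 with probability 1/5 regardless, and it is not the prize; weight (1/6)·(1/5) = 1/30 each.
If it is in box 5 (prior 1/6): the host opened box 5, so this case is ruled out; weight (1/6)·0 = 0.
The weights sum to 1/6.
So P(the gold coin in box 2 | the host opened box 5) = (1/30) / (1/6) = 1/5.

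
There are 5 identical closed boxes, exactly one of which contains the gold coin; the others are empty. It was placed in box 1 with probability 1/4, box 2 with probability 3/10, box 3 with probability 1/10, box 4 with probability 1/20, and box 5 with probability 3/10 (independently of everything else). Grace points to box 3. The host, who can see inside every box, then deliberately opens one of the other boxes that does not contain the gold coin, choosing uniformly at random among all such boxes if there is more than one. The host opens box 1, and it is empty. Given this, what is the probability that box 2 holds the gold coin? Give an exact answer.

Apply Bayes' rule, conditioning on where the gold coin actually is.
If it is in box 1 (prior 1/4): the host opened box 1, so this case is ruled out; weight (1/4)·0 = 0.
If it is in either of boxes 2 and 5 (prior 3/10 each): the host has 3 equally likely choices, so probability 1/3; weight (3/10)·(1/3) = 1/10 each.
If it is in box 3 (prior 1/10): the host has 4 equally likely choices, so probability 1/4; weight (1/10)·(1/4) = 1/40.
If it is in box 4 (prior 1/20): the host has 3 equally likely choices, so probability 1/3; weight (1/20)·(1/3) = 1/60.
The weights sum to 29/120.
So P(the gold coin in box 2 | the host opened box 1) = (1/10) / (29/120) = 12/29.

12/29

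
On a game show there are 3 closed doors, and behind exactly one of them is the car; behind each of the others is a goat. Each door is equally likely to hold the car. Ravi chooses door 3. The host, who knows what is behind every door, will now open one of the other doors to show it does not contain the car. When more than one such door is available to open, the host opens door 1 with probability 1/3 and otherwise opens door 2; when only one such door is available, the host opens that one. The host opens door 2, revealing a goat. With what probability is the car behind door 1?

Consider each possible location of the car in turn.
If it is behind door 1 (prior 1/3): only door 2 is available, probability 1; weight (1/3)·1 = 1/3.
If it is behind door 2 (prior 1/3): the host opened door 2, so this case is ruled out; weight (1/3)·0 = 0.
If it is behind door 3 (prior 1/3): door 1 is available but not opened, probability 2/3; weight (1/3)·(2/3) = 2/9.
The weights sum to 5/9.
So P(the car behind door 1 | the host opened door 2) = (1/3) / (5/9) = 3/5.

3/5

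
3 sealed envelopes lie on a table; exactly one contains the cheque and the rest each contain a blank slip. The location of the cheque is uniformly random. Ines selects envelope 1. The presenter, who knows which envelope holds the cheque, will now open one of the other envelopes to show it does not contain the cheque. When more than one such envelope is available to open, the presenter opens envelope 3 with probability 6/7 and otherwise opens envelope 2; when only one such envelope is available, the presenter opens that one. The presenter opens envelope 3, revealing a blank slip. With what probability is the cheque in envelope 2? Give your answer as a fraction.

7/13

Apply Bayes' rule, conditioning on where the cheque actually is.
If it is in envelope 1 (prior 1/3): envelope 3 is available, opened with probability 6/7; weight (1/3)·(6/7) = 2/7.
If it is in envelope 2 (prior 1/3): only envelope 3 is available, probability 1; weight (1/3)·1 = 1/3.
If it is in envelope 3 (prior 1/3): the presenter opened envelope 3, so this case is ruled out; weight (1/3)·0 = 0.
The weights sum to 13/21.
So P(the cheque in envelope 2 | the presenter opened envelope 3) = (1/3) / (13/21) = 7/13.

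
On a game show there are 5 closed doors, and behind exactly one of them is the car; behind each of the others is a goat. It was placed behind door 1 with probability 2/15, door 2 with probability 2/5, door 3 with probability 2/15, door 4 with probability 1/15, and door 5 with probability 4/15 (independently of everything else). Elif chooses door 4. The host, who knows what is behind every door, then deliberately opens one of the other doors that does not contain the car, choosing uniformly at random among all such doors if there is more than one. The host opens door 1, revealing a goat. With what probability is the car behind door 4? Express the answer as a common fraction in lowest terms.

Consider each possible location of the car in turn.
If it is behind door 1 (prior 2/15): the host opened door 1, so this case is ruled out; weight (2/15)·0 = 0.
If it is behind door 2 (prior 2/5): the host has 3 equally likely choices, so probability 1/3; weight (2/5)·(1/3) = 2/15.
If it is behind door 3 (prior 2/15): the host has 3 equally likely choices, so probability 1/3; weight (2/15)·(1/3) = 2/45.
If it is behind door 4 (prior 1/15): the host has 4 equally likely choices, so probability 1/4; weight (1/15)·(1/4) = 1/60.
If it is behind door 5 (prior 4/15): the host has 3 equally likely choices, so probability 1/3; weight (4/15)·(1/3) = 4/45.
The weights sum to 17/60.
So P(the car behind door 4 | the host opened door 1) = (1/60) / (17/60) = 1/17.

1/17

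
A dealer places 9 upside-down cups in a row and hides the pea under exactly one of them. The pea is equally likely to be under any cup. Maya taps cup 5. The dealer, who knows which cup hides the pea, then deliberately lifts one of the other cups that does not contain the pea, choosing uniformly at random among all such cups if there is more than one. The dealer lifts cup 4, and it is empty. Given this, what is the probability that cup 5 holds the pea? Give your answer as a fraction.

1/9

Condition on the true location of the pea.
If it is under any of cups 1, 2, 3, 6, 7, 8, and 9 (prior 1/9 each): the dealer has 7 equally likely choices, so probability 1/7; weight (1/9)·(1/7) = 1/63 each.
If it is under cup 4 (prior 1/9): the dealer opened cup 4, so this case is ruled out; weight (1/9)·0 = 0.
If it is under cup 5 (prior 1/9): the dealer has 8 equally likely choices, so probability 1/8; weight (1/9)·(1/8) = 1/72.
The weights sum to 1/8.
So P(the pea under cup 5 | the dealer opened cup 4) = (1/72) / (1/8) = 1/9.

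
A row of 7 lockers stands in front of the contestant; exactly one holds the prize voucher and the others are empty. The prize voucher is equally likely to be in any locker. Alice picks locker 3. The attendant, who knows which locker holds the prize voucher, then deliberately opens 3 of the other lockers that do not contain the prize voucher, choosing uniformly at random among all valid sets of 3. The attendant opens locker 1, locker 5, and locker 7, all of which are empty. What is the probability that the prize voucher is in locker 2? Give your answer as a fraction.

2/7

Apply Bayes' rule, conditioning on where the prize voucher actually is.
If it is in any of lockers 1, 5, and 7 (prior 1/7 each): that locker was opened and seen not to hold the prize — ruled out; weight (1/7)·0 = 0 each.
If it is in any of lockers 2, 4, and 6 (prior 1/7 each): the attendant has 10 equally likely choices, so probability 1/10; weight (1/7)·(1/10) = 1/70 each.
If it is in locker 3 (prior 1/7): the attendant has 20 equally likely choices, so probability 1/20; weight (1/7)·(1/20) = 1/140.
The weights sum to 1/20.
So P(the prize voucher in locker 2 | the attendant opened locker 1, locker 5, and locker 7) = (1/70) / (1/20) = 2/7.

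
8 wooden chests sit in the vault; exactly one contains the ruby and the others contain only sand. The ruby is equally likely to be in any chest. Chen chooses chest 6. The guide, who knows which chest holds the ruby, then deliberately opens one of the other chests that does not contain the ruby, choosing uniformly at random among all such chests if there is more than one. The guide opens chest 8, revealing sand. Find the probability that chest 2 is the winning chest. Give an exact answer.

7/48

Condition on the true location of the ruby.
If it is in any of chests 1, 2, 3, 4, 5, and 7 (prior 1/8 each): the guide has 6 equally likely choices, so probability 1/6; weight (1/8)·(1/6) = 1/48 each.
If it is in chest 6 (prior 1/8): the guide has 7 equally likely choices, so probability 1/7; weight (1/8)·(1/7) = 1/56.
If it is in chest 8 (prior 1/8): the guide opened chest 8, so this case is ruled out; weight (1/8)·0 = 0.
The weights sum to 1/7.
So P(the ruby in chest 2 | the guide opened chest 8) = (1/48) / (1/7) = 7/48.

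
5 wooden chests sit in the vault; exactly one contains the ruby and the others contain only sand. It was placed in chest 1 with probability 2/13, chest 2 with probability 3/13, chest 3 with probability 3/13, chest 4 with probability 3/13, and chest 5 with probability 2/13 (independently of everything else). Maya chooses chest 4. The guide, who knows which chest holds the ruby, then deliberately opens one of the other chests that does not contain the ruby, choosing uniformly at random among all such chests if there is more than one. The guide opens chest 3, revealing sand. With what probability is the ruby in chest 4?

Condition on the true location of the ruby.
If it is in either of chests 1 and 5 (prior 2/13 each): the guide has 3 equally likely choices, so probability 1/3; weight (2/13)·(1/3) = 2/39 each.
If it is in chest 2 (prior 3/13): the guide has 3 equally likely choices, so probability 1/3; weight (3/13)·(1/3) = 1/13.
If it is in chest 3 (prior 3/13): the guide opened chest 3, so this case is ruled out; weight (3/13)·0 = 0.
If it is in chest 4 (prior 3/13): the guide has 4 equally likely choices, so probability 1/4; weight (3/13)·(1/4) = 3/52.
The weights sum to 37/156.
So P(the ruby in chest 4 | the guide opened chest 3) = (3/52) / (37/156) = 9/37.

9/37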